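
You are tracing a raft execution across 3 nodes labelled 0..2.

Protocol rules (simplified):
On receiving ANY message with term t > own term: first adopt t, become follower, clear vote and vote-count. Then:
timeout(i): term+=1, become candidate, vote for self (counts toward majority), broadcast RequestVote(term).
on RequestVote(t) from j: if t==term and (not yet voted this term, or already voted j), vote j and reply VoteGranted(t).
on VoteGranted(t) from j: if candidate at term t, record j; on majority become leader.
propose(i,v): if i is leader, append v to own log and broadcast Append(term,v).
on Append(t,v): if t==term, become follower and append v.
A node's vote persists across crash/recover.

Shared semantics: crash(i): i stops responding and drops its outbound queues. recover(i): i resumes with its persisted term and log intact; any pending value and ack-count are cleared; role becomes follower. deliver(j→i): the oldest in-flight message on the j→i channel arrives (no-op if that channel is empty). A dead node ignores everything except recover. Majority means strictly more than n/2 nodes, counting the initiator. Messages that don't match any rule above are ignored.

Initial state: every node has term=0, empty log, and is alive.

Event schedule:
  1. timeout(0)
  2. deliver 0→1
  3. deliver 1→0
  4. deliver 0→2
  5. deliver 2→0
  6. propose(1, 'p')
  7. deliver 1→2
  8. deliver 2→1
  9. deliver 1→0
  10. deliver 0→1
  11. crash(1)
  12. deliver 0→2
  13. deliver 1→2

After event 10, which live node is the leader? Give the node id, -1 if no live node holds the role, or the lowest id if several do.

0

step 1 timeout(0): 0={cand,t=1,log=-}
step 2 deliver 0→1: 1={foll,t=1,log=-}
step 3 deliver 1→0: 0={lead,t=1,log=-}
step 4 deliver 0→2: 2={foll,t=1,log=-}
step 5 deliver 2→0: —
step 6 propose(1,'p'): —
step 7 deliver 1→2: —
step 8 deliver 2→1: —
step 9 deliver 1→0: —
step 10 deliver 0→1: —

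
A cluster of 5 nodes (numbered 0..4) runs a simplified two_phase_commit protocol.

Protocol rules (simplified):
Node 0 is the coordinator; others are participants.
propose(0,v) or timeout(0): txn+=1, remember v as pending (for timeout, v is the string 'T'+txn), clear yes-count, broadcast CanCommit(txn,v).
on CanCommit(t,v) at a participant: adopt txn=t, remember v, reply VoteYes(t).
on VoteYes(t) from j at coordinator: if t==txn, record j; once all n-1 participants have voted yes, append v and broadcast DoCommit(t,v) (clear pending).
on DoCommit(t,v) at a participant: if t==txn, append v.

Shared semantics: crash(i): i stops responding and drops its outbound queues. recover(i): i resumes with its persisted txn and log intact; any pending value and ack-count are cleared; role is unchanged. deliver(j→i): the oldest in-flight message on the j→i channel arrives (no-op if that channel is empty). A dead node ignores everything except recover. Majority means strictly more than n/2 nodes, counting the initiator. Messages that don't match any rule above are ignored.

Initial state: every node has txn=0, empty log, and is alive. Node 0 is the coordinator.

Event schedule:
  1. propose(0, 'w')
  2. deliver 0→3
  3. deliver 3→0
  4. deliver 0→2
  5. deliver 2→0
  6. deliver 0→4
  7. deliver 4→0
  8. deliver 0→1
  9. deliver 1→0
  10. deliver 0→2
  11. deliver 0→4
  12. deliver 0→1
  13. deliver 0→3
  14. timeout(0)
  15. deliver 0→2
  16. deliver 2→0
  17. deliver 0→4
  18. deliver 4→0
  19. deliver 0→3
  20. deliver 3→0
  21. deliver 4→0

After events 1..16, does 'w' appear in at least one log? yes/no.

[1] propose(0,'w') → N0(coor t1 [-])
[2] deliver 0→3 → N3(part t1 [-])
[3] deliver 3→0 → ∅
[4] deliver 0→2 → N2(part t1 [-])
[5] deliver 2→0 → ∅
[6] deliver 0→4 → N4(part t1 [-])
[7] deliver 4→0 → ∅
[8] deliver 0→1 → N1(part t1 [-])
[9] deliver 1→0 → N0(coor t1 [w])
[10] deliver 0→2 → N2(part t1 [w])
[11] deliver 0→4 → N4(part t1 [w])
[12] deliver 0→1 → N1(part t1 [w])
[13] deliver 0→3 → N3(part t1 [w])
[14] timeout(0) → N0(coor t2 [w])
[15] deliver 0→2 → N2(part t2 [w])
[16] deliver 2→0 → ∅

yes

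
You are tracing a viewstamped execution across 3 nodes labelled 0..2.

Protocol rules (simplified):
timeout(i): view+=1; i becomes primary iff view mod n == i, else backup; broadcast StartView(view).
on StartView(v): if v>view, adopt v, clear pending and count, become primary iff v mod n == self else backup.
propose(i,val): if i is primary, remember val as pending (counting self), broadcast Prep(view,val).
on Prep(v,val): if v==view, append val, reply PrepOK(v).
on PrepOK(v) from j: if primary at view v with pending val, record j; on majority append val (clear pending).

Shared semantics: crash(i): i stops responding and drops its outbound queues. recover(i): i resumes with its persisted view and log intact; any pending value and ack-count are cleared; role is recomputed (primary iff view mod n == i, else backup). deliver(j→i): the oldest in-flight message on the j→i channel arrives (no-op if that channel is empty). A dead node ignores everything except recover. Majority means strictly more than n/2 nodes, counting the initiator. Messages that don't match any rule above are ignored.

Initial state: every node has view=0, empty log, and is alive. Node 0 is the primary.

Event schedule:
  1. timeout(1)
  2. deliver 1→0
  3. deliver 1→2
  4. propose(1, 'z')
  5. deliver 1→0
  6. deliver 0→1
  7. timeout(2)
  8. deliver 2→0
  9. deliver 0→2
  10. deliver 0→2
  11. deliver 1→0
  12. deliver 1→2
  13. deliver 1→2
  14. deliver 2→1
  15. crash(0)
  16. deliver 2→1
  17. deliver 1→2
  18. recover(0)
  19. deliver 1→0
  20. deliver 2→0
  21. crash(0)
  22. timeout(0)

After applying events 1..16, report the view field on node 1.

step 1 timeout(1): 1={prim,v=1,log=-}
step 2 deliver 1→0: 0={back,v=1,log=-}
step 3 deliver 1→2: 2={back,v=1,log=-}
step 4 propose(1,'z'): —
step 5 deliver 1→0: 0={back,v=1,log=z}
step 6 deliver 0→1: 1={prim,v=1,log=z}
step 7 timeout(2): 2={prim,v=2,log=-}
step 8 deliver 2→0: 0={back,v=2,log=z}
step 9 deliver 0→2: —
step 10 deliver 0→2: —
step 11 deliver 1→0: —
step 12 deliver 1→2: —
step 13 deliver 1→2: —
step 14 deliver 2→1: 1={back,v=2,log=z}
step 15 crash(0): 0={✗back,v=2,log=z}
step 16 deliver 2→1: —

2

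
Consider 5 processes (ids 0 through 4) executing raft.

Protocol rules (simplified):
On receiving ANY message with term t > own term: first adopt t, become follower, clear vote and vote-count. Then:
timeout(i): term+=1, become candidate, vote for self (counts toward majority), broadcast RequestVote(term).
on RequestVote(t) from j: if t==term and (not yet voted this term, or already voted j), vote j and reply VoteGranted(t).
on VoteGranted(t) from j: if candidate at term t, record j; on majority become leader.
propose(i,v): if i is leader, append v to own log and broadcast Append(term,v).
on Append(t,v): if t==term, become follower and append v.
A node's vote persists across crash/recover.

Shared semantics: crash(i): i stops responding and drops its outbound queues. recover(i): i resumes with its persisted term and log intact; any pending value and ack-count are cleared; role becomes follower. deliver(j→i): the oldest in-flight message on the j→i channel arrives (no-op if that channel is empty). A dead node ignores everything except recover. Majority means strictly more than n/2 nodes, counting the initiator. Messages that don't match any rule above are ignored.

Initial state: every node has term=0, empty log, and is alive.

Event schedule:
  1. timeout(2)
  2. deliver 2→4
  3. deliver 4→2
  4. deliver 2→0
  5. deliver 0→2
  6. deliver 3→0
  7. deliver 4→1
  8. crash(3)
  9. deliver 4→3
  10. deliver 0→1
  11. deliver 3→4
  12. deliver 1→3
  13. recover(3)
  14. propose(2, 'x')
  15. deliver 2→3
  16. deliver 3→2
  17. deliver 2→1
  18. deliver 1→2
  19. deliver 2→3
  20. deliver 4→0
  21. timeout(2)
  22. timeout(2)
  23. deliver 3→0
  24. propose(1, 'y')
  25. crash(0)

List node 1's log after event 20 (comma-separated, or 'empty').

empty

1. timeout(2):  <2:cand t1 ->
2. deliver 2→4:  <4:foll t1 ->
3. deliver 4→2:  nop
4. deliver 2→0:  <0:foll t1 ->
5. deliver 0→2:  <2:lead t1 ->
6. deliver 3→0:  nop
7. deliver 4→1:  nop
8. crash(3):  <3:✗foll t0 ->
9. deliver 4→3:  nop
10. deliver 0→1:  nop
11. deliver 3→4:  nop
12. deliver 1→3:  nop
13. recover(3):  <3:foll t0 ->
14. propose(2,'x'):  <2:lead t1 x>
15. deliver 2→3:  <3:foll t1 ->
16. deliver 3→2:  nop
17. deliver 2→1:  <1:foll t1 ->
18. deliver 1→2:  nop
19. deliver 2→3:  <3:foll t1 x>
20. deliver 4→0:  nop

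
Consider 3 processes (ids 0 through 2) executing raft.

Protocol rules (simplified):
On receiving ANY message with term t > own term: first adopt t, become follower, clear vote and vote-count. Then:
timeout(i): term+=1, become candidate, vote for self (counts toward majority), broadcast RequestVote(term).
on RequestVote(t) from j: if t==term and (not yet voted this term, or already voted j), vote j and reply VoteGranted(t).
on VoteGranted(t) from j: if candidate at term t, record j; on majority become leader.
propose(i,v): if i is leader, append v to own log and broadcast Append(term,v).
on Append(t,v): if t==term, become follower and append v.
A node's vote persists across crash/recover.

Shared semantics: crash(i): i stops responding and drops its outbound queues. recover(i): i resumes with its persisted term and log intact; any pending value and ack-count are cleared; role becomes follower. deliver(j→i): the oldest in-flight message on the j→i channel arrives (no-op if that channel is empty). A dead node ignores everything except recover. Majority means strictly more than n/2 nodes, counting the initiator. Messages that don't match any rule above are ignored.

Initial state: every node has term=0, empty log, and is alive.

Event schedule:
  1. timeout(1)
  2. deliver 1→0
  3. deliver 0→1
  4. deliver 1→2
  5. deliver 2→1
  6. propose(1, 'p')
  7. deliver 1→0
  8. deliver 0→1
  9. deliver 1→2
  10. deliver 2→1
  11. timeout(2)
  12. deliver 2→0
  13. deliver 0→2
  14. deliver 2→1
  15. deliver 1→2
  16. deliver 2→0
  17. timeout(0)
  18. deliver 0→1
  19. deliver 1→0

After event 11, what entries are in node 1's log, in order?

p

[1] timeout(1) → N1(cand t1 [-])
[2] deliver 1→0 → N0(foll t1 [-])
[3] deliver 0→1 → N1(lead t1 [-])
[4] deliver 1→2 → N2(foll t1 [-])
[5] deliver 2→1 → ∅
[6] propose(1,'p') → N1(lead t1 [p])
[7] deliver 1→0 → N0(foll t1 [p])
[8] deliver 0→1 → ∅
[9] deliver 1→2 → N2(foll t1 [p])
[10] deliver 2→1 → ∅
[11] timeout(2) → N2(cand t2 [p])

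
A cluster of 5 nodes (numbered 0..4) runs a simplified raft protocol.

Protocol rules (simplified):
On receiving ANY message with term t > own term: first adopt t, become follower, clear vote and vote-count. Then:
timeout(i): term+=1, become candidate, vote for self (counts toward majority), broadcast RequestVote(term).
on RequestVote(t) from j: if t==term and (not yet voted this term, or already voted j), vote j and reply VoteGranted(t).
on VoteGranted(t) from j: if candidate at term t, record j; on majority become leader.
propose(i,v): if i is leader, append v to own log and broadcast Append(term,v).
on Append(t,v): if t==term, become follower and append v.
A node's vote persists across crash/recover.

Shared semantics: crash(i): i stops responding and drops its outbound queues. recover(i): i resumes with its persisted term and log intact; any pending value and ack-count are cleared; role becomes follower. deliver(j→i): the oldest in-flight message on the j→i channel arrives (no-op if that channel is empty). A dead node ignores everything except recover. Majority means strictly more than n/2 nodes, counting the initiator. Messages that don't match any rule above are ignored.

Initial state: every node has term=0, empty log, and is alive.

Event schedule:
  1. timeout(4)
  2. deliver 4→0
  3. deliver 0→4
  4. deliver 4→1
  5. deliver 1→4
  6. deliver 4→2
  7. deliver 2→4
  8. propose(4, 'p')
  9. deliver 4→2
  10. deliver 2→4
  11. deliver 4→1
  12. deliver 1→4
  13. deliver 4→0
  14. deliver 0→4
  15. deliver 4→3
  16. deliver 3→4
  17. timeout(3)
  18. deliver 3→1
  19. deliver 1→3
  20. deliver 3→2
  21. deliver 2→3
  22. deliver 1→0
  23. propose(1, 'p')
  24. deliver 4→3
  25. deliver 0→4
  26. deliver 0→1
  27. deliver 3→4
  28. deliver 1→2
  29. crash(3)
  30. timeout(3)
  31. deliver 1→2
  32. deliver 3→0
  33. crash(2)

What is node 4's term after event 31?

2

[1] timeout(4) → N4(cand t1 [-])
[2] deliver 4→0 → N0(foll t1 [-])
[3] deliver 0→4 → ∅
[4] deliver 4→1 → N1(foll t1 [-])
[5] deliver 1→4 → N4(lead t1 [-])
[6] deliver 4→2 → N2(foll t1 [-])
[7] deliver 2→4 → ∅
[8] propose(4,'p') → N4(lead t1 [p])
[9] deliver 4→2 → N2(foll t1 [p])
[10] deliver 2→4 → ∅
[11] deliver 4→1 → N1(foll t1 [p])
[12] deliver 1→4 → ∅
[13] deliver 4→0 → N0(foll t1 [p])
[14] deliver 0→4 → ∅
[15] deliver 4→3 → N3(foll t1 [-])
[16] deliver 3→4 → ∅
[17] timeout(3) → N3(cand t2 [-])
[18] deliver 3→1 → N1(foll t2 [p])
[19] deliver 1→3 → ∅
[20] deliver 3→2 → N2(foll t2 [p])
[21] deliver 2→3 → N3(lead t2 [-])
[22] deliver 1→0 → ∅
[23] propose(1,'p') → ∅
[24] deliver 4→3 → ∅
[25] deliver 0→4 → ∅
[26] deliver 0→1 → ∅
[27] deliver 3→4 → N4(foll t2 [p])
[28] deliver 1→2 → ∅
[29] crash(3) → N3(✗lead t2 [-])
[30] timeout(3) → ∅
[31] deliver 1→2 → ∅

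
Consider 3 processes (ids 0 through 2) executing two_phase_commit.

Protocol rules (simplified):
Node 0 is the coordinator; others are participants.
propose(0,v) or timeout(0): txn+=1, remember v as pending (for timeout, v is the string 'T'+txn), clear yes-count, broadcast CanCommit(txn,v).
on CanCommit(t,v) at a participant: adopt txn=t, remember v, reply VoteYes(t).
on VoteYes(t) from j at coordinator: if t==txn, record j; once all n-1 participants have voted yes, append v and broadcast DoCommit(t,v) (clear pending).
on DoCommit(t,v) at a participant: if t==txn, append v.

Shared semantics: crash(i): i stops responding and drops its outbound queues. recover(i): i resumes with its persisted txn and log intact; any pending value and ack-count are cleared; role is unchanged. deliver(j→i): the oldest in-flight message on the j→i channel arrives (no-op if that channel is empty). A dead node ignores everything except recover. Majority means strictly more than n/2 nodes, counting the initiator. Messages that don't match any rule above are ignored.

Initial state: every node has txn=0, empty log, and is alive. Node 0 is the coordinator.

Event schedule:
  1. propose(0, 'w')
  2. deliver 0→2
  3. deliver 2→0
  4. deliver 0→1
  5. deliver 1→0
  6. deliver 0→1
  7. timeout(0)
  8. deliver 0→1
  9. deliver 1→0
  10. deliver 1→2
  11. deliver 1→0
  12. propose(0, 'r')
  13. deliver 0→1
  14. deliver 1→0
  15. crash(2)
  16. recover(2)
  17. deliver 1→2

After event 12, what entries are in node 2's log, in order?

step 1 propose(0,'w'): 0={coor,t=1,log=-}
step 2 deliver 0→2: 2={part,t=1,log=-}
step 3 deliver 2→0: —
step 4 deliver 0→1: 1={part,t=1,log=-}
step 5 deliver 1→0: 0={coor,t=1,log=w}
step 6 deliver 0→1: 1={part,t=1,log=w}
step 7 timeout(0): 0={coor,t=2,log=w}
step 8 deliver 0→1: 1={part,t=2,log=w}
step 9 deliver 1→0: —
step 10 deliver 1→2: —
step 11 deliver 1→0: —
step 12 propose(0,'r'): 0={coor,t=3,log=w}

empty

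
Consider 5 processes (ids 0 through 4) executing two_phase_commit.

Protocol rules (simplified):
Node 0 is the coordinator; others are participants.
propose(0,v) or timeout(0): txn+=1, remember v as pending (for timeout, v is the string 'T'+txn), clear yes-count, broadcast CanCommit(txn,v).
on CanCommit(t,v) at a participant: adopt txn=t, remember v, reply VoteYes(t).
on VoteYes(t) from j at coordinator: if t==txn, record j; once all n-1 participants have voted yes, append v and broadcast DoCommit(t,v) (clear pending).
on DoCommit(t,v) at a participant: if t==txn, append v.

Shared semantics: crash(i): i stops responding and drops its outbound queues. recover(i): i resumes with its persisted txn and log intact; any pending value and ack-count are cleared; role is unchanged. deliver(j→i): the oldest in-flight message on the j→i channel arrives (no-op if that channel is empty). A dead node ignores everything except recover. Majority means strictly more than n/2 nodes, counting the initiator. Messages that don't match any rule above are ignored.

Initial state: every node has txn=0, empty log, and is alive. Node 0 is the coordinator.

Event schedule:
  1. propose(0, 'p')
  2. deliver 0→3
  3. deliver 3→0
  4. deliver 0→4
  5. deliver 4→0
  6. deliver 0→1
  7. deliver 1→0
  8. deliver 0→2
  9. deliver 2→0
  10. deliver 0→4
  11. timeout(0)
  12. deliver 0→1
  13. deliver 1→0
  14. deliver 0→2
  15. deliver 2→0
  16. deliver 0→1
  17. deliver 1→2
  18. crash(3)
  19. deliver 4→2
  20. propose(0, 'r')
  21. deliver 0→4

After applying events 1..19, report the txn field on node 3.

e1 propose(0,'p'): 0[coor,t=1,-]
e2 deliver 0→3: 3[part,t=1,-]
e3 deliver 3→0: ·
e4 deliver 0→4: 4[part,t=1,-]
e5 deliver 4→0: ·
e6 deliver 0→1: 1[part,t=1,-]
e7 deliver 1→0: ·
e8 deliver 0→2: 2[part,t=1,-]
e9 deliver 2→0: 0[coor,t=1,p]
e10 deliver 0→4: 4[part,t=1,p]
e11 timeout(0): 0[coor,t=2,p]
e12 deliver 0→1: 1[part,t=1,p]
e13 deliver 1→0: ·
e14 deliver 0→2: 2[part,t=1,p]
e15 deliver 2→0: ·
e16 deliver 0→1: 1[part,t=2,p]
e17 deliver 1→2: ·
e18 crash(3): 3[✗part,t=1,-]
e19 deliver 4→2: ·

1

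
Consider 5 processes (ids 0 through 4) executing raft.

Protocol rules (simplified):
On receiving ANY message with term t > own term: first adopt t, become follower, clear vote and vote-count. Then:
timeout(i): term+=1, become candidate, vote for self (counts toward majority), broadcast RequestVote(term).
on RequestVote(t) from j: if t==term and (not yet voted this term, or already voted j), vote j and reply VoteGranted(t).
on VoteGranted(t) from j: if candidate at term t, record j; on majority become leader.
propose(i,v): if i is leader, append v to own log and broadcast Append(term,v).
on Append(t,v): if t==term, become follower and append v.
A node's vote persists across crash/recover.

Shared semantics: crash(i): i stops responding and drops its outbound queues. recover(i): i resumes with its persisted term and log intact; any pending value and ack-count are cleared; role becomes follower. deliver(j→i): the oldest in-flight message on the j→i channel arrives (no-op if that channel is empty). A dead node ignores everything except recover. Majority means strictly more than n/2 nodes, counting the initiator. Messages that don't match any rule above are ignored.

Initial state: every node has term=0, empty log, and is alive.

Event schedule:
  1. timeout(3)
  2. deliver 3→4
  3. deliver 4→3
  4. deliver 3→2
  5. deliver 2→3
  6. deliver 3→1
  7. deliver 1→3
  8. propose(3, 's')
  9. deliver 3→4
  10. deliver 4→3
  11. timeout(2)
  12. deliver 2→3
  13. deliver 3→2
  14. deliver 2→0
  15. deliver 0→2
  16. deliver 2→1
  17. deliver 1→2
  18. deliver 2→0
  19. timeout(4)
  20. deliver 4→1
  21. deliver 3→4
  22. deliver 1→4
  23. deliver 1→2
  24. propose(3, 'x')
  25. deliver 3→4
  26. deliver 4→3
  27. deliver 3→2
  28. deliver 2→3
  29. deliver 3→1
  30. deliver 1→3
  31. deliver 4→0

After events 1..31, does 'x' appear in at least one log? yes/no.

no

e1 timeout(3): 3[cand,t=1,-]
e2 deliver 3→4: 4[foll,t=1,-]
e3 deliver 4→3: ·
e4 deliver 3→2: 2[foll,t=1,-]
e5 deliver 2→3: 3[lead,t=1,-]
e6 deliver 3→1: 1[foll,t=1,-]
e7 deliver 1→3: ·
e8 propose(3,'s'): 3[lead,t=1,s]
e9 deliver 3→4: 4[foll,t=1,s]
e10 deliver 4→3: ·
e11 timeout(2): 2[cand,t=2,-]
e12 deliver 2→3: 3[foll,t=2,s]
e13 deliver 3→2: ·
e14 deliver 2→0: 0[foll,t=2,-]
e15 deliver 0→2: ·
e16 deliver 2→1: 1[foll,t=2,-]
e17 deliver 1→2: 2[lead,t=2,-]
e18 deliver 2→0: ·
e19 timeout(4): 4[cand,t=2,s]
e20 deliver 4→1: ·
e21 deliver 3→4: ·
e22 deliver 1→4: ·
e23 deliver 1→2: ·
e24 propose(3,'x'): ·
e25 deliver 3→4: ·
e26 deliver 4→3: ·
e27 deliver 3→2: ·
e28 deliver 2→3: ·
e29 deliver 3→1: ·
e30 deliver 1→3: ·
e31 deliver 4→0: ·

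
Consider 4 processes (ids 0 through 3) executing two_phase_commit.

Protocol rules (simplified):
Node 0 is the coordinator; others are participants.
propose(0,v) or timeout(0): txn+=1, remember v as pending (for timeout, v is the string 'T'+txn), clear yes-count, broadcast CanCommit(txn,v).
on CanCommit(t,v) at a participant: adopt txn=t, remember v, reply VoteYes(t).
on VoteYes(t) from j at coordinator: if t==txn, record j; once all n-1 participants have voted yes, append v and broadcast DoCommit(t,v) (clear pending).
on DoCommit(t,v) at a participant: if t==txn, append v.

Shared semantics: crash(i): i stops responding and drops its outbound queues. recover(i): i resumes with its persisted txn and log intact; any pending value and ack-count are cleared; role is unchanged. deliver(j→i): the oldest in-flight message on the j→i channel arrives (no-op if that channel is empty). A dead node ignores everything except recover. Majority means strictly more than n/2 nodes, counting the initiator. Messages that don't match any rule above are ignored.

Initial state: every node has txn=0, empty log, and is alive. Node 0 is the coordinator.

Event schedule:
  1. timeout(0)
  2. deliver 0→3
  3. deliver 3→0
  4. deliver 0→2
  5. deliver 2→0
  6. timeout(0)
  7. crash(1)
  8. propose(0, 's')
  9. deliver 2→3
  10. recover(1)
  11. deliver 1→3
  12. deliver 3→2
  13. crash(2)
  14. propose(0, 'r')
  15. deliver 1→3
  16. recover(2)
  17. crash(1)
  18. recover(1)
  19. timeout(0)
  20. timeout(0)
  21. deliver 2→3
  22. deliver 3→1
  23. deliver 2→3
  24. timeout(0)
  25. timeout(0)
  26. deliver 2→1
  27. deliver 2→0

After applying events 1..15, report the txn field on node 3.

1

step 1 timeout(0): 0={coor,t=1,log=-}
step 2 deliver 0→3: 3={part,t=1,log=-}
step 3 deliver 3→0: —
step 4 deliver 0→2: 2={part,t=1,log=-}
step 5 deliver 2→0: —
step 6 timeout(0): 0={coor,t=2,log=-}
step 7 crash(1): 1={✗part,t=0,log=-}
step 8 propose(0,'s'): 0={coor,t=3,log=-}
step 9 deliver 2→3: —
step 10 recover(1): 1={part,t=0,log=-}
step 11 deliver 1→3: —
step 12 deliver 3→2: —
step 13 crash(2): 2={✗part,t=1,log=-}
step 14 propose(0,'r'): 0={coor,t=4,log=-}
step 15 deliver 1→3: —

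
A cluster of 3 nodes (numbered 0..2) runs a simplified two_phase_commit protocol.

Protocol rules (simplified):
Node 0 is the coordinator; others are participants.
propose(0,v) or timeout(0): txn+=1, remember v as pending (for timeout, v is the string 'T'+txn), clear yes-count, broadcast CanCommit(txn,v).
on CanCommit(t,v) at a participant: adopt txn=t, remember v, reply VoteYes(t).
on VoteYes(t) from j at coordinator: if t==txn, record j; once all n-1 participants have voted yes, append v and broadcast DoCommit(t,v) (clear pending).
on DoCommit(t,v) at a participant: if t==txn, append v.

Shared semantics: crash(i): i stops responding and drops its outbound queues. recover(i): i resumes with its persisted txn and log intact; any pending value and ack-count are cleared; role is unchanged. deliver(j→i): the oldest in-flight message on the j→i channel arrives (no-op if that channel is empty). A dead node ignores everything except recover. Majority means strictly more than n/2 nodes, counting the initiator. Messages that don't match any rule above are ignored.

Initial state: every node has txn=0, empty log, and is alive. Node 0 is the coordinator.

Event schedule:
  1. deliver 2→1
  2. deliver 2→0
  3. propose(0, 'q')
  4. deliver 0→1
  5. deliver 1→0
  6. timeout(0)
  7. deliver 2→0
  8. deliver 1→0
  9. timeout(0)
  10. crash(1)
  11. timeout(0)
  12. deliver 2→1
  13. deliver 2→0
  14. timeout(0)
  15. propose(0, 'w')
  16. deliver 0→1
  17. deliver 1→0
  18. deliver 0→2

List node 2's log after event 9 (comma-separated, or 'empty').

empty

step 1 deliver 2→1: —
step 2 deliver 2→0: —
step 3 propose(0,'q'): 0={coor,t=1,log=-}
step 4 deliver 0→1: 1={part,t=1,log=-}
step 5 deliver 1→0: —
step 6 timeout(0): 0={coor,t=2,log=-}
step 7 deliver 2→0: —
step 8 deliver 1→0: —
step 9 timeout(0): 0={coor,t=3,log=-}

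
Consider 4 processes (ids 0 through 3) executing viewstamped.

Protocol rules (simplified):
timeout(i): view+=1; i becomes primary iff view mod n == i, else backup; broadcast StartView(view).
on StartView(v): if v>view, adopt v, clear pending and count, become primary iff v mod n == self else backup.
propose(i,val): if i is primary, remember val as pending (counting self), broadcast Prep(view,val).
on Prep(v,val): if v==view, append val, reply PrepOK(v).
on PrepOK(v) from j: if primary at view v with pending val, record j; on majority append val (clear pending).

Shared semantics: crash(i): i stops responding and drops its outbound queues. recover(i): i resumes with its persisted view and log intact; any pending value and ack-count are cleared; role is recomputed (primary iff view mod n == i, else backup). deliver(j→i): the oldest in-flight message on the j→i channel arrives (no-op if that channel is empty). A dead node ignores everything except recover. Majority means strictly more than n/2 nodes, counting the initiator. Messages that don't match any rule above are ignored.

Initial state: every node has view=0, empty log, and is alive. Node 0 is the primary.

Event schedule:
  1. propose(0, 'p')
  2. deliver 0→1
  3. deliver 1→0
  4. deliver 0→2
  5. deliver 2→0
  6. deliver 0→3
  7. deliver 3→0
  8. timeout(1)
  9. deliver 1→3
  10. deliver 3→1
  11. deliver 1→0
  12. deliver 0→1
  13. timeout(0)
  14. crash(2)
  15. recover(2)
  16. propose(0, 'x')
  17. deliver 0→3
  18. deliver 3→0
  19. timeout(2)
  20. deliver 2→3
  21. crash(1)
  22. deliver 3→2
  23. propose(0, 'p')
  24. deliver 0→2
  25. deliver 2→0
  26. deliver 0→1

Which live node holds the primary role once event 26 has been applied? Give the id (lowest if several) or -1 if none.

2

after 1 — propose(0,'p'): ·
after 2 — deliver 0→1: n1:back/v0/[p]
after 3 — deliver 1→0: ·
after 4 — deliver 0→2: n2:back/v0/[p]
after 5 — deliver 2→0: n0:prim/v0/[p]
after 6 — deliver 0→3: n3:back/v0/[p]
after 7 — deliver 3→0: ·
after 8 — timeout(1): n1:prim/v1/[p]
after 9 — deliver 1→3: n3:back/v1/[p]
after 10 — deliver 3→1: ·
after 11 — deliver 1→0: n0:back/v1/[p]
after 12 — deliver 0→1: ·
after 13 — timeout(0): n0:back/v2/[p]
after 14 — crash(2): n2:✗back/v0/[p]
after 15 — recover(2): n2:back/v0/[p]
after 16 — propose(0,'x'): ·
after 17 — deliver 0→3: n3:back/v2/[p]
after 18 — deliver 3→0: ·
after 19 — timeout(2): n2:back/v1/[p]
after 20 — deliver 2→3: ·
after 21 — crash(1): n1:✗prim/v1/[p]
after 22 — deliver 3→2: ·
after 23 — propose(0,'p'): ·
after 24 — deliver 0→2: n2:prim/v2/[p]
after 25 — deliver 2→0: ·
after 26 — deliver 0→1: ·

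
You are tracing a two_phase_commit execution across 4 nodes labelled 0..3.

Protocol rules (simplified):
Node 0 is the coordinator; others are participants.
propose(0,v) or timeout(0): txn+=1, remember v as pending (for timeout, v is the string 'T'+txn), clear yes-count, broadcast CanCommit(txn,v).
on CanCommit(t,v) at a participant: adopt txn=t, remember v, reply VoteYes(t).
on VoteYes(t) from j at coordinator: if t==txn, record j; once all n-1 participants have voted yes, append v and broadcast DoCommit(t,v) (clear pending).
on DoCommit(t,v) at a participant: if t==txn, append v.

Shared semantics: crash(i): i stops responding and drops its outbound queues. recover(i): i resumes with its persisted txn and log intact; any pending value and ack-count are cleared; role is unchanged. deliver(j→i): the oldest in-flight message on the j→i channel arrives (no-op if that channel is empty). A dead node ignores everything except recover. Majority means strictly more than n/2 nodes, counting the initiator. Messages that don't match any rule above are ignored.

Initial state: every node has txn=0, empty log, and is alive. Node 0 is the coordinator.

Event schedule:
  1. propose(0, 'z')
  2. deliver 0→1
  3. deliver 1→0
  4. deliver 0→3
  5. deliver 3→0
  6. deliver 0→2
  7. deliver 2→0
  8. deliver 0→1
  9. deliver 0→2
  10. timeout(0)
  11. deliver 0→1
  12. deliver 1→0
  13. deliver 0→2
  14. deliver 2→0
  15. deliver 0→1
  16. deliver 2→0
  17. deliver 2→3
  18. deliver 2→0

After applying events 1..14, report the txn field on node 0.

2

1. propose(0,'z'):  <0:coor t1 ->
2. deliver 0→1:  <1:part t1 ->
3. deliver 1→0:  nop
4. deliver 0→3:  <3:part t1 ->
5. deliver 3→0:  nop
6. deliver 0→2:  <2:part t1 ->
7. deliver 2→0:  <0:coor t1 z>
8. deliver 0→1:  <1:part t1 z>
9. deliver 0→2:  <2:part t1 z>
10. timeout(0):  <0:coor t2 z>
11. deliver 0→1:  <1:part t2 z>
12. deliver 1→0:  nop
13. deliver 0→2:  <2:part t2 z>
14. deliver 2→0:  nop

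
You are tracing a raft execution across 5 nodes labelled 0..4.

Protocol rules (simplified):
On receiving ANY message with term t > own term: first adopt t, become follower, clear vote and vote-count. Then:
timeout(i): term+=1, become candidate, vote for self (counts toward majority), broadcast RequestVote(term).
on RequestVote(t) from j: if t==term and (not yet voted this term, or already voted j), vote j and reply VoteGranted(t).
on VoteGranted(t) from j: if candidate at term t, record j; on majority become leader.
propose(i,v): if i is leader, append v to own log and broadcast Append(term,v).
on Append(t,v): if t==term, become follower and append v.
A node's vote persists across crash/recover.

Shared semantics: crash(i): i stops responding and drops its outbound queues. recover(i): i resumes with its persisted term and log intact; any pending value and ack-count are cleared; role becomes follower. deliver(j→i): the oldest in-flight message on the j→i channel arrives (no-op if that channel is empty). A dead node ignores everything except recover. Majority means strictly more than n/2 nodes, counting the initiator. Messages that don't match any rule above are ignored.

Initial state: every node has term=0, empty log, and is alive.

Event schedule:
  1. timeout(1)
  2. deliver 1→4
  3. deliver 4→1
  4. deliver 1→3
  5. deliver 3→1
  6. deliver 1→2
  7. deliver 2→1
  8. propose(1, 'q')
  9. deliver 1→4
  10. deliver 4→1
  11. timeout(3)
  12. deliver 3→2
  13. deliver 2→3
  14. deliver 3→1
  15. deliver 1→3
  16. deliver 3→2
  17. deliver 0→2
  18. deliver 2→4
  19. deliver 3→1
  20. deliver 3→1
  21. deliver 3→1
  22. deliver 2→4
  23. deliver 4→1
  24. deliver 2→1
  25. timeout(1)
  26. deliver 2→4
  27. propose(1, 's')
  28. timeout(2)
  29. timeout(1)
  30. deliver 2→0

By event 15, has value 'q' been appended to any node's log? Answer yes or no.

yes

after 1 — timeout(1): n1:cand/t1/[-]
after 2 — deliver 1→4: n4:foll/t1/[-]
after 3 — deliver 4→1: ·
after 4 — deliver 1→3: n3:foll/t1/[-]
after 5 — deliver 3→1: n1:lead/t1/[-]
after 6 — deliver 1→2: n2:foll/t1/[-]
after 7 — deliver 2→1: ·
after 8 — propose(1,'q'): n1:lead/t1/[q]
after 9 — deliver 1→4: n4:foll/t1/[q]
after 10 — deliver 4→1: ·
after 11 — timeout(3): n3:cand/t2/[-]
after 12 — deliver 3→2: n2:foll/t2/[-]
after 13 — deliver 2→3: ·
after 14 — deliver 3→1: n1:foll/t2/[q]
after 15 — deliver 1→3: ·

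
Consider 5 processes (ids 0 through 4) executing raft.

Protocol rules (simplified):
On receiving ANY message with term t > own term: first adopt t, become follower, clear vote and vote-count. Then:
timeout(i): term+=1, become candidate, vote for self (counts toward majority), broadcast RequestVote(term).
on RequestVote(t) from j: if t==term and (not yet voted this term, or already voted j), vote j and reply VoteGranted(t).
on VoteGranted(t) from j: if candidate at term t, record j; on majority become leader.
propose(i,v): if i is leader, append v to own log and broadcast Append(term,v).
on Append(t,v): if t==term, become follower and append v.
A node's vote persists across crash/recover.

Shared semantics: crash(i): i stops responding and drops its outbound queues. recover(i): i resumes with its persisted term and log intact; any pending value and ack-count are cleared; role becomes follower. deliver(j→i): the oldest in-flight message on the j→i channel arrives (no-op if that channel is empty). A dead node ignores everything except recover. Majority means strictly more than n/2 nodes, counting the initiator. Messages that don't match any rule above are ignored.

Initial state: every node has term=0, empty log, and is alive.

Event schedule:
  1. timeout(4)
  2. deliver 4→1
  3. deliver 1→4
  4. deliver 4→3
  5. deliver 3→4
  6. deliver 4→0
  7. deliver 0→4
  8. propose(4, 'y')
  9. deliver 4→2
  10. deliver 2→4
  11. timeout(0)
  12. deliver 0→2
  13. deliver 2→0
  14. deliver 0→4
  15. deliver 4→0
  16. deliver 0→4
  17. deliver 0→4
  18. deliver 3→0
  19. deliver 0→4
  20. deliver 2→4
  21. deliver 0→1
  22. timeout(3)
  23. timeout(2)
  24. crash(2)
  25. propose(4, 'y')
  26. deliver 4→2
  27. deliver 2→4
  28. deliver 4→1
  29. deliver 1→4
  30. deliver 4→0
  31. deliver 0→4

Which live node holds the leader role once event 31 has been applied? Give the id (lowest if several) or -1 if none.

[1] timeout(4) → N4(cand t1 [-])
[2] deliver 4→1 → N1(foll t1 [-])
[3] deliver 1→4 → ∅
[4] deliver 4→3 → N3(foll t1 [-])
[5] deliver 3→4 → N4(lead t1 [-])
[6] deliver 4→0 → N0(foll t1 [-])
[7] deliver 0→4 → ∅
[8] propose(4,'y') → N4(lead t1 [y])
[9] deliver 4→2 → N2(foll t1 [-])
[10] deliver 2→4 → ∅
[11] timeout(0) → N0(cand t2 [-])
[12] deliver 0→2 → N2(foll t2 [-])
[13] deliver 2→0 → ∅
[14] deliver 0→4 → N4(foll t2 [y])
[15] deliver 4→0 → ∅
[16] deliver 0→4 → ∅
[17] deliver 0→4 → ∅
[18] deliver 3→0 → ∅
[19] deliver 0→4 → ∅
[20] deliver 2→4 → ∅
[21] deliver 0→1 → N1(foll t2 [-])
[22] timeout(3) → N3(cand t2 [-])
[23] timeout(2) → N2(cand t3 [-])
[24] crash(2) → N2(✗cand t3 [-])
[25] propose(4,'y') → ∅
[26] deliver 4→2 → ∅
[27] deliver 2→4 → ∅
[28] deliver 4→1 → ∅
[29] deliver 1→4 → ∅
[30] deliver 4→0 → N0(lead t2 [-])
[31] deliver 0→4 → ∅

0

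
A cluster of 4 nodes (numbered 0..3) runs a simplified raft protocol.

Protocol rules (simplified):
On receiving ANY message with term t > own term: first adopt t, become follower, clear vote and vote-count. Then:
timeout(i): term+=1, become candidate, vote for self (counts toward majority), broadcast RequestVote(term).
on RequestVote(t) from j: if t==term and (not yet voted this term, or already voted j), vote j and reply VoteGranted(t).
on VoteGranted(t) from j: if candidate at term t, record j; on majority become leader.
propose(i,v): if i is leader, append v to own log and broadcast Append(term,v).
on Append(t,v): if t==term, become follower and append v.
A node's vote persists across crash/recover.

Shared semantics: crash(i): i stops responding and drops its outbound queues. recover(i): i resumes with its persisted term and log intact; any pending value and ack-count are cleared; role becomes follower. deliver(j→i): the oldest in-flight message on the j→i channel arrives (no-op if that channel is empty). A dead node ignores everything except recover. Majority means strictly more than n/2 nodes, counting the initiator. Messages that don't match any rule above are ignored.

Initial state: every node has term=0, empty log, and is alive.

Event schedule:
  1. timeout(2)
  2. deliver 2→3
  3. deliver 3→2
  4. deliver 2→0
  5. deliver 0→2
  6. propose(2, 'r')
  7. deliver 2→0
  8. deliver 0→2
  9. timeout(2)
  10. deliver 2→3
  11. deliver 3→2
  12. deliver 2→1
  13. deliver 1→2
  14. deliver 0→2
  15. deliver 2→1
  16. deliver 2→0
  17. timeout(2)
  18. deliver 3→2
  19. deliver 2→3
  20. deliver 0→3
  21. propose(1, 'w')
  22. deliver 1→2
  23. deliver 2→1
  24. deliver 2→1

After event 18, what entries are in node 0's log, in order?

r

e1 timeout(2): 2[cand,t=1,-]
e2 deliver 2→3: 3[foll,t=1,-]
e3 deliver 3→2: ·
e4 deliver 2→0: 0[foll,t=1,-]
e5 deliver 0→2: 2[lead,t=1,-]
e6 propose(2,'r'): 2[lead,t=1,r]
e7 deliver 2→0: 0[foll,t=1,r]
e8 deliver 0→2: ·
e9 timeout(2): 2[cand,t=2,r]
e10 deliver 2→3: 3[foll,t=1,r]
e11 deliver 3→2: ·
e12 deliver 2→1: 1[foll,t=1,-]
e13 deliver 1→2: ·
e14 deliver 0→2: ·
e15 deliver 2→1: 1[foll,t=1,r]
e16 deliver 2→0: 0[foll,t=2,r]
e17 timeout(2): 2[cand,t=3,r]
e18 deliver 3→2: ·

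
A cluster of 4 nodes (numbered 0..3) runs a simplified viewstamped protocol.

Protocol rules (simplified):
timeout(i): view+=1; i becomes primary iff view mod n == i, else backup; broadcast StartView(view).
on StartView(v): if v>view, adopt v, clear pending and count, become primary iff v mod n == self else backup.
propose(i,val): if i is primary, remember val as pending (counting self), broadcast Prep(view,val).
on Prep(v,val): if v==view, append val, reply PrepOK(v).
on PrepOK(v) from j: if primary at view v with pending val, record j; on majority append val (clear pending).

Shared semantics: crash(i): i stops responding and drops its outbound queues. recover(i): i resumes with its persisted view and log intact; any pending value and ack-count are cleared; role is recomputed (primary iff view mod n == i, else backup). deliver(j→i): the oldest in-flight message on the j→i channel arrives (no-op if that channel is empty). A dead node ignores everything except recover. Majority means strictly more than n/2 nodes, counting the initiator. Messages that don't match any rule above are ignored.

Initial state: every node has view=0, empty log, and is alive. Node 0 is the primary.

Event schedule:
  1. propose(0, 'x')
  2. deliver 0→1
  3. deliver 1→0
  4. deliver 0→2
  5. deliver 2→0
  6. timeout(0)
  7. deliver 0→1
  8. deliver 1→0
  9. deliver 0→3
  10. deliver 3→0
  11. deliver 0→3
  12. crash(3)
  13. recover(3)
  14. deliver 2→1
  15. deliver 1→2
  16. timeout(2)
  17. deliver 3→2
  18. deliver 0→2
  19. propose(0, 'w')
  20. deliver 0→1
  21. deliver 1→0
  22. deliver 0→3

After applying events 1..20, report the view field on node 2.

1. propose(0,'x'):  nop
2. deliver 0→1:  <1:back v0 x>
3. deliver 1→0:  nop
4. deliver 0→2:  <2:back v0 x>
5. deliver 2→0:  <0:prim v0 x>
6. timeout(0):  <0:back v1 x>
7. deliver 0→1:  <1:prim v1 x>
8. deliver 1→0:  nop
9. deliver 0→3:  <3:back v0 x>
10. deliver 3→0:  nop
11. deliver 0→3:  <3:back v1 x>
12. crash(3):  <3:✗back v1 x>
13. recover(3):  <3:back v1 x>
14. deliver 2→1:  nop
15. deliver 1→2:  nop
16. timeout(2):  <2:back v1 x>
17. deliver 3→2:  nop
18. deliver 0→2:  nop
19. propose(0,'w'):  nop
20. deliver 0→1:  nop

1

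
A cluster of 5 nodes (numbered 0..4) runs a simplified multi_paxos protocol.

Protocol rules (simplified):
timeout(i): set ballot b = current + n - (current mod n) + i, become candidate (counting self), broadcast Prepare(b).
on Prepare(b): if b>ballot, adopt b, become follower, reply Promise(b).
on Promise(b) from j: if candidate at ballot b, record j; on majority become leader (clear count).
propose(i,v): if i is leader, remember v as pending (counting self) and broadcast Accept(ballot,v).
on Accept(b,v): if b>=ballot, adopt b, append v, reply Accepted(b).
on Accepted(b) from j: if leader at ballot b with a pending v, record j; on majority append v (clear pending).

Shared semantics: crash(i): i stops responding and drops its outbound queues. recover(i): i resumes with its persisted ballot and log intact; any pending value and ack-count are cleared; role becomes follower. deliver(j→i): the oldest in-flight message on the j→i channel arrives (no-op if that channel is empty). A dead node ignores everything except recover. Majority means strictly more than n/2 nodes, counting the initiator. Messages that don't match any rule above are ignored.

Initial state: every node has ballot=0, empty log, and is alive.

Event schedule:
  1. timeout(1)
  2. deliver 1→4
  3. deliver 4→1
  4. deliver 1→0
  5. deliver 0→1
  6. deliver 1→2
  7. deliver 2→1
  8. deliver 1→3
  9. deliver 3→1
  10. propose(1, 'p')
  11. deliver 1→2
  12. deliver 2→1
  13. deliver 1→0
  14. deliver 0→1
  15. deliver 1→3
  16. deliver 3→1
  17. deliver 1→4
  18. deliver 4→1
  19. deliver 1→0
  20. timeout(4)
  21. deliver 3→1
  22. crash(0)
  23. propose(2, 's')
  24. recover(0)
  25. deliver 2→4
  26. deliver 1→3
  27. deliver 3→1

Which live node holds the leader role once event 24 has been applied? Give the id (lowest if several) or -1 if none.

after 1 — timeout(1): n1:cand/b6/[-]
after 2 — deliver 1→4: n4:foll/b6/[-]
after 3 — deliver 4→1: ·
after 4 — deliver 1→0: n0:foll/b6/[-]
after 5 — deliver 0→1: n1:lead/b6/[-]
after 6 — deliver 1→2: n2:foll/b6/[-]
after 7 — deliver 2→1: ·
after 8 — deliver 1→3: n3:foll/b6/[-]
after 9 — deliver 3→1: ·
after 10 — propose(1,'p'): ·
after 11 — deliver 1→2: n2:foll/b6/[p]
after 12 — deliver 2→1: ·
after 13 — deliver 1→0: n0:foll/b6/[p]
after 14 — deliver 0→1: n1:lead/b6/[p]
after 15 — deliver 1→3: n3:foll/b6/[p]
after 16 — deliver 3→1: ·
after 17 — deliver 1→4: n4:foll/b6/[p]
after 18 — deliver 4→1: ·
after 19 — deliver 1→0: ·
after 20 — timeout(4): n4:cand/b14/[p]
after 21 — deliver 3→1: ·
after 22 — crash(0): n0:✗foll/b6/[p]
after 23 — propose(2,'s'): ·
after 24 — recover(0): n0:foll/b6/[p]

1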